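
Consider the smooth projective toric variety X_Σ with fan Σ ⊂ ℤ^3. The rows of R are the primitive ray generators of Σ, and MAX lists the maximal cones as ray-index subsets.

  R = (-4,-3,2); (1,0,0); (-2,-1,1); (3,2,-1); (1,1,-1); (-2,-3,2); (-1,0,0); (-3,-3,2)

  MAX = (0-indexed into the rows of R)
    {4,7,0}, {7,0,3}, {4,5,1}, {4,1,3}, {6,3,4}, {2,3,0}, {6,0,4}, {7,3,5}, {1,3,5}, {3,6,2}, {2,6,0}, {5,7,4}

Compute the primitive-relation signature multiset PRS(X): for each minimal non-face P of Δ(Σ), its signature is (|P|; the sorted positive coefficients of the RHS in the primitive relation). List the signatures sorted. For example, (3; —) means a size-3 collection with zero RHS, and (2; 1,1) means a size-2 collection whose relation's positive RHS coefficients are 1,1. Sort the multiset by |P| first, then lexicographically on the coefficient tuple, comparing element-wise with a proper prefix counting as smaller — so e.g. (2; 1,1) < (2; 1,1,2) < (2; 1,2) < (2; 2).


Δ(Σ) — 8 vertices, 14 min non-faces:

  {1,6}:  v_{1} + v_{6} = 0 — sig = (2; —)
  {0,1}:  v_{0} + v_{1} = v_{7} — sig = (2; 1)
  {1,7}:  v_{1} + v_{7} = v_{5} — sig = (2; 1)
  {2,4}:  v_{2} + v_{4} = v_{6} — sig = (2; 1)
  {5,6}:  v_{5} + v_{6} = v_{7} — sig = (2; 1)
  {6,7}:  v_{6} + v_{7} = v_{0} — sig = (2; 1)
  {1,2}:  v_{1} + v_{2} = v_{0} + v_{3} — sig = (2; 1,1)
  {2,5}:  v_{2} + v_{5} = v_{0} + v_{3} + v_{7} — sig = (2; 1,1,1)
  {2,7}:  v_{2} + v_{7} = 2·v_{0} + v_{3} — sig = (2; 1,2)
  {0,5}:  v_{0} + v_{5} = 2·v_{7} — sig = (2; 2)
  {0,3,4}:  v_{0} + v_{3} + v_{4} = 0 — sig = (3; —)
  {0,3,6}:  v_{0} + v_{3} + v_{6} = v_{2} — sig = (3; 1)
  {3,4,7}:  v_{3} + v_{4} + v_{7} = v_{1} — sig = (3; 1)
  {3,4,5}:  v_{3} + v_{4} + v_{5} = 2·v_{1} — sig = (3; 2)

so the primitive-relation signature multiset is
    (2; —)
    (2; 1)
    (2; 1)
    (2; 1)
    (2; 1)
    (2; 1)
    (2; 1,1)
    (2; 1,1,1)
    (2; 1,2)
    (2; 2)
    (3; —)
    (3; 1)
    (3; 1)
    (3; 2)


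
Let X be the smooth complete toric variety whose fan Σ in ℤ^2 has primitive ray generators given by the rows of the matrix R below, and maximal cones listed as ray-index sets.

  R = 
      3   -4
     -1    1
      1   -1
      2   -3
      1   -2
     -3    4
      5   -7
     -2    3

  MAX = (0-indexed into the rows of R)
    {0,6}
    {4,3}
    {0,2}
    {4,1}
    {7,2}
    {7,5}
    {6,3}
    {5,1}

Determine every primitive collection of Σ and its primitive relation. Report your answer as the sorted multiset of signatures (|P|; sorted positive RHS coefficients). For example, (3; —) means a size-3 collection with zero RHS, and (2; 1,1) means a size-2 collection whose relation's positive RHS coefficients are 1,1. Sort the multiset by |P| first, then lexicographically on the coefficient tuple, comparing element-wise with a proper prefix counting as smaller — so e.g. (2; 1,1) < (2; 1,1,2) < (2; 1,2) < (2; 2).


Σ has 20 primitive collections:

  P = {0,5}:  v_{0} + v_{5} = 0  ⇒ sig = (2; —)
  P = {1,2}:  v_{1} + v_{2} = 0  ⇒ sig = (2; —)
  P = {3,7}:  v_{3} + v_{7} = 0  ⇒ sig = (2; —)
  P = {0,1}:  v_{0} + v_{1} = v_{3}  ⇒ sig = (2; 1)
  P = {0,3}:  v_{0} + v_{3} = v_{6}  ⇒ sig = (2; 1)
  P = {0,7}:  v_{0} + v_{7} = v_{2}  ⇒ sig = (2; 1)
  P = {1,3}:  v_{1} + v_{3} = v_{4}  ⇒ sig = (2; 1)
  P = {1,7}:  v_{1} + v_{7} = v_{5}  ⇒ sig = (2; 1)
  P = {2,3}:  v_{2} + v_{3} = v_{0}  ⇒ sig = (2; 1)
  P = {2,4}:  v_{2} + v_{4} = v_{3}  ⇒ sig = (2; 1)
  P = {2,5}:  v_{2} + v_{5} = v_{7}  ⇒ sig = (2; 1)
  P = {3,5}:  v_{3} + v_{5} = v_{1}  ⇒ sig = (2; 1)
  P = {4,7}:  v_{4} + v_{7} = v_{1}  ⇒ sig = (2; 1)
  P = {5,6}:  v_{5} + v_{6} = v_{3}  ⇒ sig = (2; 1)
  P = {6,7}:  v_{6} + v_{7} = v_{0}  ⇒ sig = (2; 1)
  P = {0,4}:  v_{0} + v_{4} = 2·v_{3}  ⇒ sig = (2; 2)
  P = {1,6}:  v_{1} + v_{6} = 2·v_{3}  ⇒ sig = (2; 2)
  P = {2,6}:  v_{2} + v_{6} = 2·v_{0}  ⇒ sig = (2; 2)
  P = {4,5}:  v_{4} + v_{5} = 2·v_{1}  ⇒ sig = (2; 2)
  P = {4,6}:  v_{4} + v_{6} = 3·v_{3}  ⇒ sig = (2; 3)

Hence PRS(X_Σ) =
[(2; —), (2; —), (2; —), (2; 1), (2; 1), (2; 1), (2; 1), (2; 1), (2; 1), (2; 1), (2; 1), (2; 1), (2; 1), (2; 1), (2; 1), (2; 2), (2; 2), (2; 2), (2; 2), (2; 3)]


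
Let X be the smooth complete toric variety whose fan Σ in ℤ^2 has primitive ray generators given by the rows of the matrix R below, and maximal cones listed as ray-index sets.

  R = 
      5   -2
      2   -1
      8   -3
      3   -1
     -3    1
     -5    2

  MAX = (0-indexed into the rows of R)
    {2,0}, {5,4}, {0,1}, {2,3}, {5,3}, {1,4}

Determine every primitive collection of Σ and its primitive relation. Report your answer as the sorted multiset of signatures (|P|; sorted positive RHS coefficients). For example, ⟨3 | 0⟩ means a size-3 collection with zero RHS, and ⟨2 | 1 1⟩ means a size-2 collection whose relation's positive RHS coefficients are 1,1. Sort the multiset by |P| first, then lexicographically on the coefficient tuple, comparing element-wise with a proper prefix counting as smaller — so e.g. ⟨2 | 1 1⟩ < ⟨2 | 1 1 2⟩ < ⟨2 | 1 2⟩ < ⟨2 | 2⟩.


|primitive collections| = 9. Relations:

  P = {0,5}:  v_{0} + v_{5} = 0 ; sig = ⟨2 | 0⟩
  P = {3,4}:  v_{3} + v_{4} = 0 ; sig = ⟨2 | 0⟩
  P = {0,3}:  v_{0} + v_{3} = v_{2} ; sig = ⟨2 | 1⟩
  P = {0,4}:  v_{0} + v_{4} = v_{1} ; sig = ⟨2 | 1⟩
  P = {1,3}:  v_{1} + v_{3} = v_{0} ; sig = ⟨2 | 1⟩
  P = {1,5}:  v_{1} + v_{5} = v_{4} ; sig = ⟨2 | 1⟩
  P = {2,4}:  v_{2} + v_{4} = v_{0} ; sig = ⟨2 | 1⟩
  P = {2,5}:  v_{2} + v_{5} = v_{3} ; sig = ⟨2 | 1⟩
  P = {1,2}:  v_{1} + v_{2} = 2·v_{0} ; sig = ⟨2 | 2⟩

Sorted signature multiset PRS(X):
    |P|=2: 9 collections, coeffs (), (), (1), (1), (1), (1), (1), (1), (2)


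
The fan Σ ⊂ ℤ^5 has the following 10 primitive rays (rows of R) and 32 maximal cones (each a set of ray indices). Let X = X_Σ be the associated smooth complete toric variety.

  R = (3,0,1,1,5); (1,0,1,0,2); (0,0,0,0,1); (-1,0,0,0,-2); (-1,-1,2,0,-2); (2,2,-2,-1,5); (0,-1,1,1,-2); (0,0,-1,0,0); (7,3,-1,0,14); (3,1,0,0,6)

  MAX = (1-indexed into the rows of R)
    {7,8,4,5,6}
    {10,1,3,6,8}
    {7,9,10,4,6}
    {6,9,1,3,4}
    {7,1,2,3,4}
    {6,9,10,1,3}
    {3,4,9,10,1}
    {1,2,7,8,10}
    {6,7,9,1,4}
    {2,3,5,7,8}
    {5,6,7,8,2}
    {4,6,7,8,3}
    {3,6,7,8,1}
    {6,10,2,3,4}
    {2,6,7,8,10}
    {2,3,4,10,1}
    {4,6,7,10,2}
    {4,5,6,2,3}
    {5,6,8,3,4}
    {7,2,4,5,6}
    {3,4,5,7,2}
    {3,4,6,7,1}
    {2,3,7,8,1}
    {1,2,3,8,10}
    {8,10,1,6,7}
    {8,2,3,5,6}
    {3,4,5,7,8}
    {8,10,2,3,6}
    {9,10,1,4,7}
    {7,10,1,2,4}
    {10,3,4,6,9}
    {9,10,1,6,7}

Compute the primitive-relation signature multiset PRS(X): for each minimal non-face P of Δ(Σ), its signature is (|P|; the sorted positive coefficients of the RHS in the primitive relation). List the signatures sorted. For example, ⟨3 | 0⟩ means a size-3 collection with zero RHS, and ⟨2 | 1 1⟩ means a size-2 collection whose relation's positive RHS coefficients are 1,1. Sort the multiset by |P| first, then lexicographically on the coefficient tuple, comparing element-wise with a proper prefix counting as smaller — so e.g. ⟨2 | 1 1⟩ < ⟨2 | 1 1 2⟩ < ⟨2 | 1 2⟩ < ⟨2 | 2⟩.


14 collections generate NE(X_Σ); each relation:

  {8,9}:  v_{8} + v_{9} = v_{1} + v_{3} + 2·v_{6} + v_{7} ; sig = ⟨2 | 1 1 1 2⟩
  {1,5}:  v_{1} + v_{5} = 2·v_{2} + v_{3} + v_{7} ; sig = ⟨2 | 1 1 2⟩
  {5,9}:  v_{5} + v_{9} = v_{2} + v_{4} + 2·v_{10} ; sig = ⟨2 | 1 1 2⟩
  {2,9}:  v_{2} + v_{9} = v_{4} + 3·v_{10} ; sig = ⟨2 | 1 3⟩
  {5,10}:  v_{5} + v_{10} = 2·v_{2} ; sig = ⟨2 | 2⟩
  {2,4,8}:  v_{2} + v_{4} + v_{8} = 0 ; sig = ⟨3 | 0⟩
  {3,7,10}:  v_{3} + v_{7} + v_{10} = v_{1} ; sig = ⟨3 | 1⟩
  {4,8,10}:  v_{4} + v_{8} + v_{10} = v_{3} + v_{6} + v_{7} ; sig = ⟨3 | 1 1 1⟩
  {3,7,9}:  v_{3} + v_{7} + v_{9} = 2·v_{1} + v_{4} + v_{6} ; sig = ⟨3 | 1 1 2⟩
  {1,4,8}:  v_{1} + v_{4} + v_{8} = 2·v_{3} + v_{6} + 2·v_{7} ; sig = ⟨3 | 1 2 2⟩
  {1,2,6}:  v_{1} + v_{2} + v_{6} = 2·v_{10} ; sig = ⟨3 | 2⟩
  {1,4,6,10}:  v_{1} + v_{4} + v_{6} + v_{10} = v_{9} ; sig = ⟨4 | 1⟩
  {2,3,6,7}:  v_{2} + v_{3} + v_{6} + v_{7} = v_{10} ; sig = ⟨4 | 1⟩
  {3,5,6,7}:  v_{3} + v_{5} + v_{6} + v_{7} = v_{2} ; sig = ⟨4 | 1⟩

Sorted signature multiset PRS(X):
{ ⟨2 | 1 1 1 2⟩,  ⟨2 | 1 1 2⟩ ×2,  ⟨2 | 1 3⟩,  ⟨2 | 2⟩,  ⟨3 | 0⟩,  ⟨3 | 1⟩,  ⟨3 | 1 1 1⟩,  ⟨3 | 1 1 2⟩,  ⟨3 | 1 2 2⟩,  ⟨3 | 2⟩,  ⟨4 | 1⟩ ×3 }


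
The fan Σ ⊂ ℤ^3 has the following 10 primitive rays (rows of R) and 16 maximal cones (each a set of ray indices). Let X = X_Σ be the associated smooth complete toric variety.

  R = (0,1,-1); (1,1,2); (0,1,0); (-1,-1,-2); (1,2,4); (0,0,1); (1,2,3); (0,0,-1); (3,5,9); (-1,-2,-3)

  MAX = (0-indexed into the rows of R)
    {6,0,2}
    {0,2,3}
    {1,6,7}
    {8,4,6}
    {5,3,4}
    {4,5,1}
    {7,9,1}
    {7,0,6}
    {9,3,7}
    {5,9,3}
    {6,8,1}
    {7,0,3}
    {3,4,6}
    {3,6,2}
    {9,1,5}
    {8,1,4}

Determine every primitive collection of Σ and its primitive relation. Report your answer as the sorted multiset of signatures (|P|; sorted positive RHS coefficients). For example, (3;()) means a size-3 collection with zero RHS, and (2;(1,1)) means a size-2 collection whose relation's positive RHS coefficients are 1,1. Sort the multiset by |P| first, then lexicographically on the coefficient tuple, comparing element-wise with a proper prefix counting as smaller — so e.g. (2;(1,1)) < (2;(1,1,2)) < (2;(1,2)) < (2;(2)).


24 minimal non-faces of Δ(Σ) (on 10 rays):

  {1,3}:  v_{1} + v_{3} = 0  →  sig = (2;())
  {5,7}:  v_{5} + v_{7} = 0  →  sig = (2;())
  {6,9}:  v_{6} + v_{9} = 0  →  sig = (2;())
  {0,5}:  v_{0} + v_{5} = v_{2}  →  sig = (2;(1))
  {2,7}:  v_{2} + v_{7} = v_{0}  →  sig = (2;(1))
  {4,7}:  v_{4} + v_{7} = v_{6}  →  sig = (2;(1))
  {4,9}:  v_{4} + v_{9} = v_{5}  →  sig = (2;(1))
  {5,6}:  v_{5} + v_{6} = v_{4}  →  sig = (2;(1))
  {0,4}:  v_{0} + v_{4} = v_{2} + v_{6}  →  sig = (2;(1,1))
  {1,2}:  v_{1} + v_{2} = v_{6} + v_{7}  →  sig = (2;(1,1))
  {2,5}:  v_{2} + v_{5} = v_{3} + v_{6}  →  sig = (2;(1,1))
  {2,9}:  v_{2} + v_{9} = v_{3} + v_{7}  →  sig = (2;(1,1))
  {3,8}:  v_{3} + v_{8} = v_{4} + v_{6}  →  sig = (2;(1,1))
  {8,9}:  v_{8} + v_{9} = v_{1} + v_{4}  →  sig = (2;(1,1))
  {0,1}:  v_{0} + v_{1} = v_{6} + 2·v_{7}  →  sig = (2;(1,2))
  {0,9}:  v_{0} + v_{9} = v_{3} + 2·v_{7}  →  sig = (2;(1,2))
  {2,4}:  v_{2} + v_{4} = v_{3} + 2·v_{6}  →  sig = (2;(1,2))
  {5,8}:  v_{5} + v_{8} = v_{1} + 2·v_{4}  →  sig = (2;(1,2))
  {7,8}:  v_{7} + v_{8} = v_{1} + 2·v_{6}  →  sig = (2;(1,2))
  {0,8}:  v_{0} + v_{8} = 3·v_{6} + v_{7}  →  sig = (2;(1,3))
  {2,8}:  v_{2} + v_{8} = 3·v_{6}  →  sig = (2;(3))
  {1,4,6}:  v_{1} + v_{4} + v_{6} = v_{8}  →  sig = (3;(1))
  {3,6,7}:  v_{3} + v_{6} + v_{7} = v_{2}  →  sig = (3;(1))
  {0,3,6}:  v_{0} + v_{3} + v_{6} = 2·v_{2}  →  sig = (3;(2))

Sorted signature multiset PRS(X):
    (2;())
    (2;())
    (2;())
    (2;(1))
    (2;(1))
    (2;(1))
    (2;(1))
    (2;(1))
    (2;(1,1))
    (2;(1,1))
    (2;(1,1))
    (2;(1,1))
    (2;(1,1))
    (2;(1,1))
    (2;(1,2))
    (2;(1,2))
    (2;(1,2))
    (2;(1,2))
    (2;(1,2))
    (2;(1,3))
    (2;(3))
    (3;(1))
    (3;(1))
    (3;(2))


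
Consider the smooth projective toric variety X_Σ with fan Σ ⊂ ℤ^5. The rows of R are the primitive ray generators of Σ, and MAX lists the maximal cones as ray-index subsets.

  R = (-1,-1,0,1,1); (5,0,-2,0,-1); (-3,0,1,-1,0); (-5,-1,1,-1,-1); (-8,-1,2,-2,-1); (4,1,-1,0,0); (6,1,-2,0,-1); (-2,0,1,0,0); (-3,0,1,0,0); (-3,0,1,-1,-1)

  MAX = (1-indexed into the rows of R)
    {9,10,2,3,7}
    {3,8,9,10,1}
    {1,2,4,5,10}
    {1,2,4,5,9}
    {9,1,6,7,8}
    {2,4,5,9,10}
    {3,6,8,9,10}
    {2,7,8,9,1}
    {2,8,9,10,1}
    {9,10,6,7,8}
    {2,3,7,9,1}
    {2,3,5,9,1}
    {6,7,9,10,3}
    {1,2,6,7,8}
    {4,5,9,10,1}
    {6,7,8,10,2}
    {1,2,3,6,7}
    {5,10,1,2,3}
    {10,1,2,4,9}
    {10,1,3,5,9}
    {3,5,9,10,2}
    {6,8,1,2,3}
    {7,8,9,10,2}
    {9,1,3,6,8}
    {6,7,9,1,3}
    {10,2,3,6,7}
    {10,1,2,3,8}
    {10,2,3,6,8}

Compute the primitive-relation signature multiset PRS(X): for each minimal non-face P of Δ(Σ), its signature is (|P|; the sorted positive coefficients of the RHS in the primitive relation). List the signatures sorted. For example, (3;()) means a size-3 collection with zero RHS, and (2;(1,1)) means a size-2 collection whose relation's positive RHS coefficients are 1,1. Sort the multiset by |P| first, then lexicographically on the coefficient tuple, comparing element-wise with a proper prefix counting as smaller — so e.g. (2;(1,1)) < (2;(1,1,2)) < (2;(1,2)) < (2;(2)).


Δ(Σ) — 10 vertices, 14 min non-faces:

  P={3,4}:  v_{3} + v_{4} = v_{5}  →  sig = (2;(1))
  P={4,6}:  v_{4} + v_{6} = v_{2} + v_{3} + v_{9}  →  sig = (2;(1,1,1))
  P={5,6}:  v_{5} + v_{6} = v_{2} + 2·v_{3} + v_{9}  →  sig = (2;(1,1,2))
  P={5,8}:  v_{5} + v_{8} = v_{1} + v_{3} + 2·v_{10}  →  sig = (2;(1,1,2))
  P={4,8}:  v_{4} + v_{8} = v_{1} + 2·v_{10}  →  sig = (2;(1,2))
  P={4,7}:  v_{4} + v_{7} = 2·v_{2} + v_{3} + 2·v_{9}  →  sig = (2;(1,2,2))
  P={5,7}:  v_{5} + v_{7} = 2·v_{2} + 2·v_{3} + 2·v_{9}  →  sig = (2;(2,2,2))
  P={1,6,10}:  v_{1} + v_{6} + v_{10} = 0  →  sig = (3;())
  P={2,6,9}:  v_{2} + v_{6} + v_{9} = v_{7}  →  sig = (3;(1))
  P={1,7,10}:  v_{1} + v_{7} + v_{10} = v_{2} + v_{9}  →  sig = (3;(1,1))
  P={3,7,8}:  v_{3} + v_{7} + v_{8} = v_{6} + v_{10}  →  sig = (3;(1,1))
  P={2,3,8,9}:  v_{2} + v_{3} + v_{8} + v_{9} = v_{10}  →  sig = (4;(1))
  P={1,2,3,9,10}:  v_{1} + v_{2} + v_{3} + v_{9} + v_{10} = v_{4}  →  sig = (5;(1))
  P={1,2,5,9,10}:  v_{1} + v_{2} + v_{5} + v_{9} + v_{10} = 2·v_{4}  →  sig = (5;(2))

Sorted signature multiset PRS(X):
{ (2;(1)),  (2;(1,1,1)),  (2;(1,1,2)) ×2,  (2;(1,2)),  (2;(1,2,2)),  (2;(2,2,2)),  (3;()),  (3;(1)),  (3;(1,1)) ×2,  (4;(1)),  (5;(1)),  (5;(2)) }


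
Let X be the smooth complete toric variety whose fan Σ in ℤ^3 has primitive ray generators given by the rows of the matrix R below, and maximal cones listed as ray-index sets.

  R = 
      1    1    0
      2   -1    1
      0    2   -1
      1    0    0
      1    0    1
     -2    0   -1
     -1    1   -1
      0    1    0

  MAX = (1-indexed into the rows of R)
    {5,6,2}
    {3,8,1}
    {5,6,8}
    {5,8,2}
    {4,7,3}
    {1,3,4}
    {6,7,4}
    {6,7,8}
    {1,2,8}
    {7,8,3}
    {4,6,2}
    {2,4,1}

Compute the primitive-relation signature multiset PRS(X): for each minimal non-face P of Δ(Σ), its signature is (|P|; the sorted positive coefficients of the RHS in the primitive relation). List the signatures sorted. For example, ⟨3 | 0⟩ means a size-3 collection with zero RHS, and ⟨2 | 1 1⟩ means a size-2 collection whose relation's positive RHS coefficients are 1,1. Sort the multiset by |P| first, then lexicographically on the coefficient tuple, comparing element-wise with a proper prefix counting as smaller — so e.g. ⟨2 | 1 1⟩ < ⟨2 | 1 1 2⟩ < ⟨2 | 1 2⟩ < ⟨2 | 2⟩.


11 minimal non-faces of Δ(Σ) (on 8 rays):

  P = {1,6}:  v_{1} + v_{6} = v_{7} — sig = ⟨2 | 1⟩
  P = {1,7}:  v_{1} + v_{7} = v_{3} — sig = ⟨2 | 1⟩
  P = {2,7}:  v_{2} + v_{7} = v_{4} — sig = ⟨2 | 1⟩
  P = {4,8}:  v_{4} + v_{8} = v_{1} — sig = ⟨2 | 1⟩
  P = {5,7}:  v_{5} + v_{7} = v_{8} — sig = ⟨2 | 1⟩
  P = {2,3}:  v_{2} + v_{3} = v_{1} + v_{4} — sig = ⟨2 | 1 1⟩
  P = {3,5}:  v_{3} + v_{5} = v_{1} + v_{8} — sig = ⟨2 | 1 1⟩
  P = {4,5}:  v_{4} + v_{5} = v_{2} + v_{8} — sig = ⟨2 | 1 1⟩
  P = {1,5}:  v_{1} + v_{5} = v_{2} + 2·v_{8} — sig = ⟨2 | 1 2⟩
  P = {3,6}:  v_{3} + v_{6} = 2·v_{7} — sig = ⟨2 | 2⟩
  P = {2,6,8}:  v_{2} + v_{6} + v_{8} = 0 — sig = ⟨3 | 0⟩

Signatures (|P|; sorted positive RHS coefficients), sorted:
[⟨2 | 1⟩, ⟨2 | 1⟩, ⟨2 | 1⟩, ⟨2 | 1⟩, ⟨2 | 1⟩, ⟨2 | 1 1⟩, ⟨2 | 1 1⟩, ⟨2 | 1 1⟩, ⟨2 | 1 2⟩, ⟨2 | 2⟩, ⟨3 | 0⟩]


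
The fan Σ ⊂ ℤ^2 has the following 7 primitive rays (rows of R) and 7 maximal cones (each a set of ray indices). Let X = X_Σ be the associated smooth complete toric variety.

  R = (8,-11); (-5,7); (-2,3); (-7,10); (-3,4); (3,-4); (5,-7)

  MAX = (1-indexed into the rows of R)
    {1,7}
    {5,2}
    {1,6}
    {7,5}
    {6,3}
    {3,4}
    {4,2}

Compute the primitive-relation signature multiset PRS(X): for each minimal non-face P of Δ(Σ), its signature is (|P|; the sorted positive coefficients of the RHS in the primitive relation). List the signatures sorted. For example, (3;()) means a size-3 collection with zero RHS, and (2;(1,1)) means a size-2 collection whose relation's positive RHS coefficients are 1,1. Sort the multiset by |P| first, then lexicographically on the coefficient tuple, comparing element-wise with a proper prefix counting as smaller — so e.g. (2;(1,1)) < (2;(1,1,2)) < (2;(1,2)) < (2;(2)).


14 collections generate NE(X_Σ); each relation:

  P = {2,7}:  v_{2} + v_{7} = 0  so sig = (2;())
  P = {5,6}:  v_{5} + v_{6} = 0  so sig = (2;())
  P = {1,2}:  v_{1} + v_{2} = v_{6}  so sig = (2;(1))
  P = {1,5}:  v_{1} + v_{5} = v_{7}  so sig = (2;(1))
  P = {2,3}:  v_{2} + v_{3} = v_{4}  so sig = (2;(1))
  P = {2,6}:  v_{2} + v_{6} = v_{3}  so sig = (2;(1))
  P = {3,5}:  v_{3} + v_{5} = v_{2}  so sig = (2;(1))
  P = {3,7}:  v_{3} + v_{7} = v_{6}  so sig = (2;(1))
  P = {4,7}:  v_{4} + v_{7} = v_{3}  so sig = (2;(1))
  P = {6,7}:  v_{6} + v_{7} = v_{1}  so sig = (2;(1))
  P = {1,4}:  v_{1} + v_{4} = v_{3} + v_{6}  so sig = (2;(1,1))
  P = {1,3}:  v_{1} + v_{3} = 2·v_{6}  so sig = (2;(2))
  P = {4,5}:  v_{4} + v_{5} = 2·v_{2}  so sig = (2;(2))
  P = {4,6}:  v_{4} + v_{6} = 2·v_{3}  so sig = (2;(2))

Hence PRS(X_Σ) =
    |P|=2: 14 collections, coeffs (), (), (1), (1), (1), (1), (1), (1), (1), (1), (1,1), (2), (2), (2)


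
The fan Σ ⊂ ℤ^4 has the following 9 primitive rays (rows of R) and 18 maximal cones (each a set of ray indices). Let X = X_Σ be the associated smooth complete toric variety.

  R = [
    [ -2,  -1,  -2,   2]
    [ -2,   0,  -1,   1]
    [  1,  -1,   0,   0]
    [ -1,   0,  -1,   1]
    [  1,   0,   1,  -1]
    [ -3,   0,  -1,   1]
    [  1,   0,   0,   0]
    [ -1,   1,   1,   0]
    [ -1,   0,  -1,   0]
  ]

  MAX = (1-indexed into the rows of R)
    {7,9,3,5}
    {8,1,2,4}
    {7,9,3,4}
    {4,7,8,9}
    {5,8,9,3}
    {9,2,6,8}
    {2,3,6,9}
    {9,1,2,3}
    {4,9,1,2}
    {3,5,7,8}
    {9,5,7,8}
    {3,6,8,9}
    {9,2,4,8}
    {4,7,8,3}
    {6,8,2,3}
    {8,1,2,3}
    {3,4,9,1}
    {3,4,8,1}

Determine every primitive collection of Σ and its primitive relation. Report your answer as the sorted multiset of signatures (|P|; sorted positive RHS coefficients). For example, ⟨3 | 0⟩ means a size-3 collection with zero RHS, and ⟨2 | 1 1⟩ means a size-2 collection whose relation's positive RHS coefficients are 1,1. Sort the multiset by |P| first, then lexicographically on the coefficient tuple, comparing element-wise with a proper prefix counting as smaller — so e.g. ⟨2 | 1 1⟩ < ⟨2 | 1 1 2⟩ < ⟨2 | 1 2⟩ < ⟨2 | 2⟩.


The 14 primitive collections of Σ (r=9, n=4):

  P={4,5}:  v_{4} + v_{5} = 0  so sig = ⟨2 | 0⟩
  P={2,7}:  v_{2} + v_{7} = v_{4}  so sig = ⟨2 | 1⟩
  P={6,7}:  v_{6} + v_{7} = v_{2}  so sig = ⟨2 | 1⟩
  P={1,5}:  v_{1} + v_{5} = v_{2} + v_{3}  so sig = ⟨2 | 1 1⟩
  P={2,5}:  v_{2} + v_{5} = v_{3} + v_{8} + v_{9}  so sig = ⟨2 | 1 1 1⟩
  P={1,7}:  v_{1} + v_{7} = v_{3} + 2·v_{4}  so sig = ⟨2 | 1 2⟩
  P={1,6}:  v_{1} + v_{6} = 3·v_{2} + v_{3}  so sig = ⟨2 | 1 3⟩
  P={4,6}:  v_{4} + v_{6} = 2·v_{2}  so sig = ⟨2 | 2⟩
  P={5,6}:  v_{5} + v_{6} = 2·v_{3} + 2·v_{8} + 2·v_{9}  so sig = ⟨2 | 2 2 2⟩
  P={2,3,4}:  v_{2} + v_{3} + v_{4} = v_{1}  so sig = ⟨3 | 1⟩
  P={1,8,9}:  v_{1} + v_{8} + v_{9} = 2·v_{2}  so sig = ⟨3 | 2⟩
  P={3,7,8,9}:  v_{3} + v_{7} + v_{8} + v_{9} = 0  so sig = ⟨4 | 0⟩
  P={2,3,8,9}:  v_{2} + v_{3} + v_{8} + v_{9} = v_{6}  so sig = ⟨4 | 1⟩
  P={3,4,8,9}:  v_{3} + v_{4} + v_{8} + v_{9} = v_{2}  so sig = ⟨4 | 1⟩

Hence PRS(X_Σ) =
{ ⟨2 | 0⟩,  ⟨2 | 1⟩ ×2,  ⟨2 | 1 1⟩,  ⟨2 | 1 1 1⟩,  ⟨2 | 1 2⟩,  ⟨2 | 1 3⟩,  ⟨2 | 2⟩,  ⟨2 | 2 2 2⟩,  ⟨3 | 1⟩,  ⟨3 | 2⟩,  ⟨4 | 0⟩,  ⟨4 | 1⟩ ×2 }


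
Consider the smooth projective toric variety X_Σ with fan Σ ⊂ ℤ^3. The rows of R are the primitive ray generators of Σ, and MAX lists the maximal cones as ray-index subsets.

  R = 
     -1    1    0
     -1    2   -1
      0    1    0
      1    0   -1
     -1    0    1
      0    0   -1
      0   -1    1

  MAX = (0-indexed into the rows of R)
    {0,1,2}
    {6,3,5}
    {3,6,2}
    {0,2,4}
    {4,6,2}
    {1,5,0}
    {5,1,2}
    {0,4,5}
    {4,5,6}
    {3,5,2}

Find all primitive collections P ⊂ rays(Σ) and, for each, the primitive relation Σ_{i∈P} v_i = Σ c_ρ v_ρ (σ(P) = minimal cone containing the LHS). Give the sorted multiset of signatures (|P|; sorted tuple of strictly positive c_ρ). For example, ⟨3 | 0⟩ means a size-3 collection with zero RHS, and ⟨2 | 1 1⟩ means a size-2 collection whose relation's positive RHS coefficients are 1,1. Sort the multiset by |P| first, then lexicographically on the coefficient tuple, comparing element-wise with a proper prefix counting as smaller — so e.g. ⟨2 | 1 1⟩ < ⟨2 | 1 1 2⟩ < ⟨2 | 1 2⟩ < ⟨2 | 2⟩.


Δ(Σ) — 7 vertices, 9 min non-faces:

  {3,4}:  v_{3} + v_{4} = 0  ⟹  sig = ⟨2 | 0⟩
  {0,6}:  v_{0} + v_{6} = v_{4}  ⟹  sig = ⟨2 | 1⟩
  {1,6}:  v_{1} + v_{6} = v_{0}  ⟹  sig = ⟨2 | 1⟩
  {0,3}:  v_{0} + v_{3} = v_{2} + v_{5}  ⟹  sig = ⟨2 | 1 1⟩
  {1,4}:  v_{1} + v_{4} = 2·v_{0}  ⟹  sig = ⟨2 | 2⟩
  {1,3}:  v_{1} + v_{3} = 2·v_{2} + 2·v_{5}  ⟹  sig = ⟨2 | 2 2⟩
  {2,5,6}:  v_{2} + v_{5} + v_{6} = 0  ⟹  sig = ⟨3 | 0⟩
  {0,2,5}:  v_{0} + v_{2} + v_{5} = v_{1}  ⟹  sig = ⟨3 | 1⟩
  {2,4,5}:  v_{2} + v_{4} + v_{5} = v_{0}  ⟹  sig = ⟨3 | 1⟩

so the primitive-relation signature multiset is
    ⟨2 | 0⟩
    ⟨2 | 1⟩
    ⟨2 | 1⟩
    ⟨2 | 1 1⟩
    ⟨2 | 2⟩
    ⟨2 | 2 2⟩
    ⟨3 | 0⟩
    ⟨3 | 1⟩
    ⟨3 | 1⟩


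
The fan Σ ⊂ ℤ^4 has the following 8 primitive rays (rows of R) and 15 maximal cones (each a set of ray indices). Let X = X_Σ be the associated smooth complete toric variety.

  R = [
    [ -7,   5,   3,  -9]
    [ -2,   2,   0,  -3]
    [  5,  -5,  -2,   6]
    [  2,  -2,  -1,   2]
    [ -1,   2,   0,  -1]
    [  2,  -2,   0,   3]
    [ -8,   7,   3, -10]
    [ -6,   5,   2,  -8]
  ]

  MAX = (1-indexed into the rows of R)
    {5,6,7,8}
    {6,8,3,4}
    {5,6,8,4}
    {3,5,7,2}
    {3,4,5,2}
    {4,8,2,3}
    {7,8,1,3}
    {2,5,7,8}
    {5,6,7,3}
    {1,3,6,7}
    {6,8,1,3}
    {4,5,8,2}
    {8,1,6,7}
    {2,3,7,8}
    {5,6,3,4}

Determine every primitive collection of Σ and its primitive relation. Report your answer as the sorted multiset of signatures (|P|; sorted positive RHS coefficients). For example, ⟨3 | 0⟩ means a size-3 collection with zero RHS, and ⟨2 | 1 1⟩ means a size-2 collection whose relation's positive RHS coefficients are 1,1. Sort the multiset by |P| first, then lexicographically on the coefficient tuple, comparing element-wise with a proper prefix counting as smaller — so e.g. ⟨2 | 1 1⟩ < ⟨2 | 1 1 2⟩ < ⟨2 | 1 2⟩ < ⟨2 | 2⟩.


7 collections generate NE(X_Σ); each relation:

  {2,6}:  v_{2} + v_{6} = 0  ⇒ sig = ⟨2 | 0⟩
  {1,5}:  v_{1} + v_{5} = v_{7}  ⇒ sig = ⟨2 | 1⟩
  {4,7}:  v_{4} + v_{7} = v_{8}  ⇒ sig = ⟨2 | 1⟩
  {1,2}:  v_{1} + v_{2} = v_{3} + v_{7} + v_{8}  ⇒ sig = ⟨2 | 1 1 1⟩
  {1,4}:  v_{1} + v_{4} = v_{3} + v_{6} + 2·v_{8}  ⇒ sig = ⟨2 | 1 1 2⟩
  {3,5,8}:  v_{3} + v_{5} + v_{8} = v_{2}  ⇒ sig = ⟨3 | 1⟩
  {3,6,7,8}:  v_{3} + v_{6} + v_{7} + v_{8} = v_{1}  ⇒ sig = ⟨4 | 1⟩

Hence PRS(X_Σ) =
    |P|=2: 5 collections, coeffs (), (1), (1), (1,1,1), (1,1,2)
    |P|=3: 1 collection, coeffs (1)
    |P|=4: 1 collection, coeffs (1)


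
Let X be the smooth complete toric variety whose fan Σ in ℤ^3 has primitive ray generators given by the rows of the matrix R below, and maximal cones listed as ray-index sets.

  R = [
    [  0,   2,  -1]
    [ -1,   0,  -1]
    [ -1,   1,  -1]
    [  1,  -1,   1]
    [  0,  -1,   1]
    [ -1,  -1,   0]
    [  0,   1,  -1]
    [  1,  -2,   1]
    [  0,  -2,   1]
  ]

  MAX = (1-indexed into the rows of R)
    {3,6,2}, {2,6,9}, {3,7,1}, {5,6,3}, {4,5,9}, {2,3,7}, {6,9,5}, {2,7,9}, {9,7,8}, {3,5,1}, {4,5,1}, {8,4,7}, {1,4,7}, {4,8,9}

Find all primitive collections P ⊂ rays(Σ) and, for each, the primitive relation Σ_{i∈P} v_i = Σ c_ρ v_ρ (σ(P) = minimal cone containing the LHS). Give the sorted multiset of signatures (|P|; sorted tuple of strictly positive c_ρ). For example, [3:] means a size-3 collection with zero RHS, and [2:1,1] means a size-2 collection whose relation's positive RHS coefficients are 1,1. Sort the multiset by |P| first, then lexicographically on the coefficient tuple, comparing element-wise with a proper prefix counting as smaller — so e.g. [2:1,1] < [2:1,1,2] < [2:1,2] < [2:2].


Σ has 16 primitive collections:

  • {1,9}:  v_{1} + v_{9} = 0  →  sig = [2:]
  • {3,4}:  v_{3} + v_{4} = 0  →  sig = [2:]
  • {5,7}:  v_{5} + v_{7} = 0  →  sig = [2:]
  • {1,6}:  v_{1} + v_{6} = v_{3}  →  sig = [2:1]
  • {2,5}:  v_{2} + v_{5} = v_{6}  →  sig = [2:1]
  • {3,9}:  v_{3} + v_{9} = v_{6}  →  sig = [2:1]
  • {4,6}:  v_{4} + v_{6} = v_{9}  →  sig = [2:1]
  • {6,7}:  v_{6} + v_{7} = v_{2}  →  sig = [2:1]
  • {1,2}:  v_{1} + v_{2} = v_{3} + v_{7}  →  sig = [2:1,1]
  • {1,8}:  v_{1} + v_{8} = v_{4} + v_{7}  →  sig = [2:1,1]
  • {2,4}:  v_{2} + v_{4} = v_{7} + v_{9}  →  sig = [2:1,1]
  • {3,8}:  v_{3} + v_{8} = v_{7} + v_{9}  →  sig = [2:1,1]
  • {5,8}:  v_{5} + v_{8} = v_{4} + v_{9}  →  sig = [2:1,1]
  • {6,8}:  v_{6} + v_{8} = v_{7} + 2·v_{9}  →  sig = [2:1,2]
  • {2,8}:  v_{2} + v_{8} = 2·v_{7} + 2·v_{9}  →  sig = [2:2,2]
  • {4,7,9}:  v_{4} + v_{7} + v_{9} = v_{8}  →  sig = [3:1]

Hence PRS(X_Σ) =
{ [2:] ×3,  [2:1] ×5,  [2:1,1] ×5,  [2:1,2],  [2:2,2],  [3:1] }


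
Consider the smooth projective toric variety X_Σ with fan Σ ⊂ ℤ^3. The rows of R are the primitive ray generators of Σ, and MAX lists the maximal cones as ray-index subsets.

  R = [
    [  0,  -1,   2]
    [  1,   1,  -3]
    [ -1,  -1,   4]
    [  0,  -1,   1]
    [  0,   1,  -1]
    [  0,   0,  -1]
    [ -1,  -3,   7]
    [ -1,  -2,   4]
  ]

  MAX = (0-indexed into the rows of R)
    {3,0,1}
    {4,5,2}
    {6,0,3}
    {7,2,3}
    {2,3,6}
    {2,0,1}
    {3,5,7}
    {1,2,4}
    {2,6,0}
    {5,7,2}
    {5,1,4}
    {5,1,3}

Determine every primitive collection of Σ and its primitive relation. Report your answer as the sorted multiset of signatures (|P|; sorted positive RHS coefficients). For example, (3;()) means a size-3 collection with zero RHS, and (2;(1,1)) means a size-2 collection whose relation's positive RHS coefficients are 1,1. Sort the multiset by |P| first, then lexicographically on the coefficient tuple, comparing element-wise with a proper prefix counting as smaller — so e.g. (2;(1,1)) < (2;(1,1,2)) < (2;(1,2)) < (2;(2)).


The 14 primitive collections of Σ (r=8, n=3):

  P = {3,4}:  v_{3} + v_{4} = 0 ; sig = (2;())
  P = {0,5}:  v_{0} + v_{5} = v_{3} ; sig = (2;(1))
  P = {1,7}:  v_{1} + v_{7} = v_{3} ; sig = (2;(1))
  P = {0,4}:  v_{0} + v_{4} = v_{1} + v_{2} ; sig = (2;(1,1))
  P = {4,6}:  v_{4} + v_{6} = v_{0} + v_{2} ; sig = (2;(1,1))
  P = {4,7}:  v_{4} + v_{7} = v_{2} + v_{5} ; sig = (2;(1,1))
  P = {0,7}:  v_{0} + v_{7} = v_{2} + 2·v_{3} ; sig = (2;(1,2))
  P = {5,6}:  v_{5} + v_{6} = v_{2} + 2·v_{3} ; sig = (2;(1,2))
  P = {1,6}:  v_{1} + v_{6} = 2·v_{0} ; sig = (2;(2))
  P = {6,7}:  v_{6} + v_{7} = 2·v_{2} + 3·v_{3} ; sig = (2;(2,3))
  P = {1,2,5}:  v_{1} + v_{2} + v_{5} = 0 ; sig = (3;())
  P = {0,2,3}:  v_{0} + v_{2} + v_{3} = v_{6} ; sig = (3;(1))
  P = {1,2,3}:  v_{1} + v_{2} + v_{3} = v_{0} ; sig = (3;(1))
  P = {2,3,5}:  v_{2} + v_{3} + v_{5} = v_{7} ; sig = (3;(1))

Hence PRS(X_Σ) =
    |P|=2: 10 collections, coeffs (), (1), (1), (1,1), (1,1), (1,1), (1,2), (1,2), (2), (2,3)
    |P|=3: 4 collections, coeffs (), (1), (1), (1)


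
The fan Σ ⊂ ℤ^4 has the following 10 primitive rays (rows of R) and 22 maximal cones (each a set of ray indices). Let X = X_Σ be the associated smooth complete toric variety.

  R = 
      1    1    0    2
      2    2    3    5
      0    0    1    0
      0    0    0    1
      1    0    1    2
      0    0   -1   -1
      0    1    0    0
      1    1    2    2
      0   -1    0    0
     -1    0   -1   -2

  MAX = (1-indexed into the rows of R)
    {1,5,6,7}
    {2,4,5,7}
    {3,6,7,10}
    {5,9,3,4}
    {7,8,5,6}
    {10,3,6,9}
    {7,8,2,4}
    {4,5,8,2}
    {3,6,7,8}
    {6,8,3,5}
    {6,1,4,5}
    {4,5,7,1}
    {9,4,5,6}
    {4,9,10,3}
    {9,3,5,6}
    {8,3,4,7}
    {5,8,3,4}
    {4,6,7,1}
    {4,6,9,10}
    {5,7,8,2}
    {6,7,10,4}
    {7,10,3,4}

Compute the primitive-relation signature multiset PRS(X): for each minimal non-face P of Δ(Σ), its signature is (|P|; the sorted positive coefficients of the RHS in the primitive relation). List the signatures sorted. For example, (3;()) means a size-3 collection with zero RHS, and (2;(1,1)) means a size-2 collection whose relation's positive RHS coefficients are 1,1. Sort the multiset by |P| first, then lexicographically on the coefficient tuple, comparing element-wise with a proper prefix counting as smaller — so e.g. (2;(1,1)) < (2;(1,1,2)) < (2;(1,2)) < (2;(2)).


Δ(Σ) — 10 vertices, 18 min non-faces:

  • {5,10}:  v_{5} + v_{10} = 0  ⇒ sig = (2;())
  • {7,9}:  v_{7} + v_{9} = 0  ⇒ sig = (2;())
  • {1,3}:  v_{1} + v_{3} = v_{5} + v_{7}  ⇒ sig = (2;(1,1))
  • {8,9}:  v_{8} + v_{9} = v_{3} + v_{5}  ⇒ sig = (2;(1,1))
  • {8,10}:  v_{8} + v_{10} = v_{3} + v_{7}  ⇒ sig = (2;(1,1))
  • {1,9}:  v_{1} + v_{9} = v_{4} + v_{5} + v_{6}  ⇒ sig = (2;(1,1,1))
  • {1,10}:  v_{1} + v_{10} = v_{4} + v_{6} + v_{7}  ⇒ sig = (2;(1,1,1))
  • {2,9}:  v_{2} + v_{9} = v_{4} + v_{5} + v_{8}  ⇒ sig = (2;(1,1,1))
  • {2,10}:  v_{2} + v_{10} = v_{4} + v_{7} + v_{8}  ⇒ sig = (2;(1,1,1))
  • {2,3}:  v_{2} + v_{3} = v_{4} + 2·v_{8}  ⇒ sig = (2;(1,2))
  • {1,2}:  v_{1} + v_{2} = v_{4} + 3·v_{5} + 3·v_{7}  ⇒ sig = (2;(1,3,3))
  • {1,8}:  v_{1} + v_{8} = 2·v_{5} + 2·v_{7}  ⇒ sig = (2;(2,2))
  • {2,6}:  v_{2} + v_{6} = 2·v_{5} + 2·v_{7}  ⇒ sig = (2;(2,2))
  • {3,4,6}:  v_{3} + v_{4} + v_{6} = 0  ⇒ sig = (3;())
  • {3,5,7}:  v_{3} + v_{5} + v_{7} = v_{8}  ⇒ sig = (3;(1))
  • {4,6,8}:  v_{4} + v_{6} + v_{8} = v_{5} + v_{7}  ⇒ sig = (3;(1,1))
  • {4,5,6,7}:  v_{4} + v_{5} + v_{6} + v_{7} = v_{1}  ⇒ sig = (4;(1))
  • {4,5,7,8}:  v_{4} + v_{5} + v_{7} + v_{8} = v_{2}  ⇒ sig = (4;(1))

Sorted signature multiset PRS(X):
    (2;())
    (2;())
    (2;(1,1))
    (2;(1,1))
    (2;(1,1))
    (2;(1,1,1))
    (2;(1,1,1))
    (2;(1,1,1))
    (2;(1,1,1))
    (2;(1,2))
    (2;(1,3,3))
    (2;(2,2))
    (2;(2,2))
    (3;())
    (3;(1))
    (3;(1,1))
    (4;(1))
    (4;(1))


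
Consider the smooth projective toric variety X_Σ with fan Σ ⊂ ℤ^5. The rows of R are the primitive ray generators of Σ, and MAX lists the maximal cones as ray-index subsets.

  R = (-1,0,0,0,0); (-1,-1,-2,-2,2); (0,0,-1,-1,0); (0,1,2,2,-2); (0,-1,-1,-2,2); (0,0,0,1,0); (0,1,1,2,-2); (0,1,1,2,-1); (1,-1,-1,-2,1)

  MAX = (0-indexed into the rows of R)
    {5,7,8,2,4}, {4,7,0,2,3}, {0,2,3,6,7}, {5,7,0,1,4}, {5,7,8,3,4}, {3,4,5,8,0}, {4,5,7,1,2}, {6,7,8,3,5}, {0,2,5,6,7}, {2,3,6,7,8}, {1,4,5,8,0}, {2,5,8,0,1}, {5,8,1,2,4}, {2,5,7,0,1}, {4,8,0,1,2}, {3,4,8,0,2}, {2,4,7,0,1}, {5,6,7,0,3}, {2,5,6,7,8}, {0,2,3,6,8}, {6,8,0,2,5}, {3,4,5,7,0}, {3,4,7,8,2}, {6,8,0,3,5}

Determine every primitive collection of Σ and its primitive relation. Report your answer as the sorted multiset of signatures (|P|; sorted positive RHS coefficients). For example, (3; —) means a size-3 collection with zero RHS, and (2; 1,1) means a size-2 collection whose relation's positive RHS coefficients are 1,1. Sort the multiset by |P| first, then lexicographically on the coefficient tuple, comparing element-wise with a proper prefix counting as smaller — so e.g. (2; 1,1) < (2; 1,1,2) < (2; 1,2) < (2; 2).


7 minimal non-faces of Δ(Σ) (on 9 rays):

  P={4,6}:  v_{4} + v_{6} = 0  ⟹  sig = (2; —)
  P={1,3}:  v_{1} + v_{3} = v_{0}  ⟹  sig = (2; 1)
  P={1,6}:  v_{1} + v_{6} = v_{0} + v_{2} + v_{5}  ⟹  sig = (2; 1,1,1)
  P={0,7,8}:  v_{0} + v_{7} + v_{8} = 0  ⟹  sig = (3; —)
  P={2,3,5}:  v_{2} + v_{3} + v_{5} = v_{6}  ⟹  sig = (3; 1)
  P={1,7,8}:  v_{1} + v_{7} + v_{8} = v_{2} + v_{4} + v_{5}  ⟹  sig = (3; 1,1,1)
  P={0,2,4,5}:  v_{0} + v_{2} + v_{4} + v_{5} = v_{1}  ⟹  sig = (4; 1)

Sorted signature multiset PRS(X):
    (2; —)
    (2; 1)
    (2; 1,1,1)
    (3; —)
    (3; 1)
    (3; 1,1,1)
    (4; 1)


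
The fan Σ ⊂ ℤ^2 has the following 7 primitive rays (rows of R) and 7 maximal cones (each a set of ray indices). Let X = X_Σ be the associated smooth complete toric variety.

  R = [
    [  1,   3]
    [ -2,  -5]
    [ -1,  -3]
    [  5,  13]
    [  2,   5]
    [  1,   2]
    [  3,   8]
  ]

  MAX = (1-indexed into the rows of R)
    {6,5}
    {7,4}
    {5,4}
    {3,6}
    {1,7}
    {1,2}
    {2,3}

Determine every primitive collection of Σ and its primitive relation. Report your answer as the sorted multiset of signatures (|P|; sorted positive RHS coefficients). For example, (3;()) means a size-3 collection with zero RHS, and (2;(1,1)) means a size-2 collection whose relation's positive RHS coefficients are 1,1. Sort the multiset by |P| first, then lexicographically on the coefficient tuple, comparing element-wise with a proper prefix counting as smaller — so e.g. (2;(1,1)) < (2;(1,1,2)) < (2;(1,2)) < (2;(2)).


Primitive collections (14):

  P = {1,3}:  v_{1} + v_{3} = 0 ; sig = (2;())
  P = {2,5}:  v_{2} + v_{5} = 0 ; sig = (2;())
  P = {1,5}:  v_{1} + v_{5} = v_{7} ; sig = (2;(1))
  P = {1,6}:  v_{1} + v_{6} = v_{5} ; sig = (2;(1))
  P = {2,4}:  v_{2} + v_{4} = v_{7} ; sig = (2;(1))
  P = {2,6}:  v_{2} + v_{6} = v_{3} ; sig = (2;(1))
  P = {2,7}:  v_{2} + v_{7} = v_{1} ; sig = (2;(1))
  P = {3,5}:  v_{3} + v_{5} = v_{6} ; sig = (2;(1))
  P = {3,7}:  v_{3} + v_{7} = v_{5} ; sig = (2;(1))
  P = {5,7}:  v_{5} + v_{7} = v_{4} ; sig = (2;(1))
  P = {1,4}:  v_{1} + v_{4} = 2·v_{7} ; sig = (2;(2))
  P = {3,4}:  v_{3} + v_{4} = 2·v_{5} ; sig = (2;(2))
  P = {6,7}:  v_{6} + v_{7} = 2·v_{5} ; sig = (2;(2))
  P = {4,6}:  v_{4} + v_{6} = 3·v_{5} ; sig = (2;(3))

Signatures (|P|; sorted positive RHS coefficients), sorted:
    |P|=2: 14 collections, coeffs (), (), (1), (1), (1), (1), (1), (1), (1), (1), (2), (2), (2), (3)


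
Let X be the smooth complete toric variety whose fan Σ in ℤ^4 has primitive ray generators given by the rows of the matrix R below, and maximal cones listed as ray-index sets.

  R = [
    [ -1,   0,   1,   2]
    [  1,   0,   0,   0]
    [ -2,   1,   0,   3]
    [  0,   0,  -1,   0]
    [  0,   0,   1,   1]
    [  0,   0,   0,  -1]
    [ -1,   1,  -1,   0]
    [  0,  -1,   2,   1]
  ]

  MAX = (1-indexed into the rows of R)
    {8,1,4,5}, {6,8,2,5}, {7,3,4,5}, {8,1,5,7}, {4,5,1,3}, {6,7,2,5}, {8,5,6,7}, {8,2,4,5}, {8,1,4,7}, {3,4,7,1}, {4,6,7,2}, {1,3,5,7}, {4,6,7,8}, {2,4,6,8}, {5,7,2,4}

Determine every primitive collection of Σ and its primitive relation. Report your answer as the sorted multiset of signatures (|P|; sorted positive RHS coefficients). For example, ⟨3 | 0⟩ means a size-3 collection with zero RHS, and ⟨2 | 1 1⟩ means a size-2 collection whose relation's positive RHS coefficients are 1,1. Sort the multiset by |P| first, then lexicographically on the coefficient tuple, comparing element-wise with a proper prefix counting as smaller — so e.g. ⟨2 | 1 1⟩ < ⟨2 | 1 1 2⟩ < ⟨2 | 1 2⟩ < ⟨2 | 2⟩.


Δ(Σ) — 8 vertices, 9 min non-faces:

  {1,6}:  v_{1} + v_{6} = v_{7} + v_{8}  so sig = ⟨2 | 1 1⟩
  {3,6}:  v_{3} + v_{6} = v_{1} + v_{7}  so sig = ⟨2 | 1 1⟩
  {1,2}:  v_{1} + v_{2} = v_{4} + 2·v_{5}  so sig = ⟨2 | 1 2⟩
  {2,3}:  v_{2} + v_{3} = 2·v_{4} + 3·v_{5} + v_{7}  so sig = ⟨2 | 1 2 3⟩
  {3,8}:  v_{3} + v_{8} = 2·v_{1}  so sig = ⟨2 | 2⟩
  {4,5,6}:  v_{4} + v_{5} + v_{6} = 0  so sig = ⟨3 | 0⟩
  {2,7,8}:  v_{2} + v_{7} + v_{8} = v_{5}  so sig = ⟨3 | 1⟩
  {1,4,5,7}:  v_{1} + v_{4} + v_{5} + v_{7} = v_{3}  so sig = ⟨4 | 1⟩
  {4,5,7,8}:  v_{4} + v_{5} + v_{7} + v_{8} = v_{1}  so sig = ⟨4 | 1⟩

Hence PRS(X_Σ) =
[⟨2 | 1 1⟩, ⟨2 | 1 1⟩, ⟨2 | 1 2⟩, ⟨2 | 1 2 3⟩, ⟨2 | 2⟩, ⟨3 | 0⟩, ⟨3 | 1⟩, ⟨4 | 1⟩, ⟨4 | 1⟩]


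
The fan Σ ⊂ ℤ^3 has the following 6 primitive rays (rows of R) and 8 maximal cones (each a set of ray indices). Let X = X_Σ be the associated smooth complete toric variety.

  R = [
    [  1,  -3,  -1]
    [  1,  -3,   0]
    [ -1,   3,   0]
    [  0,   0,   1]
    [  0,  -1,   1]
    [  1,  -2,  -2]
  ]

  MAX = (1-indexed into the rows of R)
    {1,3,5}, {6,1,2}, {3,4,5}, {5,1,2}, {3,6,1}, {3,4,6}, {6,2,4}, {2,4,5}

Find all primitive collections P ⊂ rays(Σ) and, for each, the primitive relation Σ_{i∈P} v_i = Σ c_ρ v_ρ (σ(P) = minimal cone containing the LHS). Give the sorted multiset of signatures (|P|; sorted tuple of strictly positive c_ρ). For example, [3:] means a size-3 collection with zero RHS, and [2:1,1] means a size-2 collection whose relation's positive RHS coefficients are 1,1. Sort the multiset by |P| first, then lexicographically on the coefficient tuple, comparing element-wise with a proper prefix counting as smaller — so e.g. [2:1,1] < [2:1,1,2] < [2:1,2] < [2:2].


3 collections generate NE(X_Σ); each relation:

  P = {2,3}:  v_{2} + v_{3} = 0  ⇒ sig = [2:]
  P = {1,4}:  v_{1} + v_{4} = v_{2}  ⇒ sig = [2:1]
  P = {5,6}:  v_{5} + v_{6} = v_{1}  ⇒ sig = [2:1]

so the primitive-relation signature multiset is
    [2:]
    [2:1]
    [2:1]


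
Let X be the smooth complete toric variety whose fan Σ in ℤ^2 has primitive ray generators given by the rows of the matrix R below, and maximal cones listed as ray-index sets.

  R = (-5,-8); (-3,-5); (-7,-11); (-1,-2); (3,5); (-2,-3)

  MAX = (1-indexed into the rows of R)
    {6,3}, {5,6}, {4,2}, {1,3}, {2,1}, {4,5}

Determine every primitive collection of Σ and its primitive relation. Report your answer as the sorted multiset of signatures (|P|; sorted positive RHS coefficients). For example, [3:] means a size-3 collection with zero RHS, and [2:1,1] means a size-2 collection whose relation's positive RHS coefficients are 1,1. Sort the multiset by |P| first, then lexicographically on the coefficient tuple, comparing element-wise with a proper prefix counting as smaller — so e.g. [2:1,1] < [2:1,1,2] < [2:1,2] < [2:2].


Δ(Σ) — 6 vertices, 9 min non-faces:

  P={2,5}:  v_{2} + v_{5} = 0 — sig = [2:]
  P={1,5}:  v_{1} + v_{5} = v_{6} — sig = [2:1]
  P={1,6}:  v_{1} + v_{6} = v_{3} — sig = [2:1]
  P={2,6}:  v_{2} + v_{6} = v_{1} — sig = [2:1]
  P={4,6}:  v_{4} + v_{6} = v_{2} — sig = [2:1]
  P={3,4}:  v_{3} + v_{4} = v_{1} + v_{2} — sig = [2:1,1]
  P={1,4}:  v_{1} + v_{4} = 2·v_{2} — sig = [2:2]
  P={2,3}:  v_{2} + v_{3} = 2·v_{1} — sig = [2:2]
  P={3,5}:  v_{3} + v_{5} = 2·v_{6} — sig = [2:2]

Signatures (|P|; sorted positive RHS coefficients), sorted:
{ [2:],  [2:1] ×4,  [2:1,1],  [2:2] ×3 }


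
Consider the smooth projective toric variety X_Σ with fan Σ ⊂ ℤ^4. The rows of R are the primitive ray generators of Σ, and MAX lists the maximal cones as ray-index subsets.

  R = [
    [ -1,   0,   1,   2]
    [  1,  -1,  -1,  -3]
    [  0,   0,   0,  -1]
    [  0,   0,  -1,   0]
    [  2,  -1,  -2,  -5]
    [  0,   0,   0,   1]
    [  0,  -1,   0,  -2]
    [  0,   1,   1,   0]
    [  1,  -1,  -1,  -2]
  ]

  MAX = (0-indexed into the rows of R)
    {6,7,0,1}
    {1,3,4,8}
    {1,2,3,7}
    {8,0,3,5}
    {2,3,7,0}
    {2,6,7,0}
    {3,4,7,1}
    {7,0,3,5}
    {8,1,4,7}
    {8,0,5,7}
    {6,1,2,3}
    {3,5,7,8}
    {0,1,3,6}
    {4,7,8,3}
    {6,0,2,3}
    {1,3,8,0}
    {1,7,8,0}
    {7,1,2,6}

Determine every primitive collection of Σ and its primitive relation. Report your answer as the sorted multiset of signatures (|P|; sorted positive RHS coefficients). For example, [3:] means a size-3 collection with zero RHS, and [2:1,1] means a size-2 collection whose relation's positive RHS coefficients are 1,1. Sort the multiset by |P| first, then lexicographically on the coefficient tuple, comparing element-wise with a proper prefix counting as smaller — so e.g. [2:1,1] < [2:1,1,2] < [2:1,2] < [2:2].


14 minimal non-faces of Δ(Σ) (on 9 rays):

  P={2,5}:  v_{2} + v_{5} = 0  ⇒ sig = [2:]
  P={0,4}:  v_{0} + v_{4} = v_{1}  ⇒ sig = [2:1]
  P={1,5}:  v_{1} + v_{5} = v_{8}  ⇒ sig = [2:1]
  P={2,8}:  v_{2} + v_{8} = v_{1}  ⇒ sig = [2:1]
  P={5,6}:  v_{5} + v_{6} = v_{0} + v_{1}  ⇒ sig = [2:1,1]
  P={2,4}:  v_{2} + v_{4} = 2·v_{1} + v_{3} + v_{7}  ⇒ sig = [2:1,1,2]
  P={4,5}:  v_{4} + v_{5} = v_{3} + v_{7} + 2·v_{8}  ⇒ sig = [2:1,1,2]
  P={4,6}:  v_{4} + v_{6} = 2·v_{1} + v_{2}  ⇒ sig = [2:1,2]
  P={6,8}:  v_{6} + v_{8} = v_{0} + 2·v_{1}  ⇒ sig = [2:1,2]
  P={0,1,2}:  v_{0} + v_{1} + v_{2} = v_{6}  ⇒ sig = [3:1]
  P={3,6,7}:  v_{3} + v_{6} + v_{7} = 2·v_{2}  ⇒ sig = [3:2]
  P={0,3,7,8}:  v_{0} + v_{3} + v_{7} + v_{8} = 0  ⇒ sig = [4:]
  P={0,1,3,7}:  v_{0} + v_{1} + v_{3} + v_{7} = v_{2}  ⇒ sig = [4:1]
  P={1,3,7,8}:  v_{1} + v_{3} + v_{7} + v_{8} = v_{4}  ⇒ sig = [4:1]

Sorted signature multiset PRS(X):
{ [2:],  [2:1] ×3,  [2:1,1],  [2:1,1,2] ×2,  [2:1,2] ×2,  [3:1],  [3:2],  [4:],  [4:1] ×2 }
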